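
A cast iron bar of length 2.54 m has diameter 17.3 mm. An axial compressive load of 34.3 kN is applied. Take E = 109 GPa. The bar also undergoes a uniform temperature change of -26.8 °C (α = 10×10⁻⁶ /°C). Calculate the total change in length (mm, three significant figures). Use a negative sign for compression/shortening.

A = 235.1 mm².
δ_mech = NL/(AE) = -34300·2540/(235.1·109000) = -3.4 mm.
δ_thermal = αLΔT = 10e-6·2540·-26.8 = -0.6807 mm.
δ = δ_mech + δ_thermal = -4.081 mm.

-4.08 mm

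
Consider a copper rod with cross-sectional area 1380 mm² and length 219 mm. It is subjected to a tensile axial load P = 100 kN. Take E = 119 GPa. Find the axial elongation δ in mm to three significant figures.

0.133 mm

δ_mech = NL/(AE) = 100000·219/(1380·119000) = 0.1334 mm.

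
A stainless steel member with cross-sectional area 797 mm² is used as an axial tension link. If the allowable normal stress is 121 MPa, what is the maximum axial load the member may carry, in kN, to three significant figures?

96.4 kN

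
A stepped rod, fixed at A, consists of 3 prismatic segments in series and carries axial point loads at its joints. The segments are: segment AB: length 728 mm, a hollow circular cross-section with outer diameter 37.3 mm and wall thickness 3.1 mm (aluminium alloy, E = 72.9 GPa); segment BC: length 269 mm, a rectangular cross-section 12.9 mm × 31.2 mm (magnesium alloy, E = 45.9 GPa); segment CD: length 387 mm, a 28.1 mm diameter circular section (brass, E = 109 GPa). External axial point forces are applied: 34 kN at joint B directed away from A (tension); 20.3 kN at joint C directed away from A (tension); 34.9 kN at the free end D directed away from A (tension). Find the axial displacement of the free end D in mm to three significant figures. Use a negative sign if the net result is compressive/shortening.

Internal axial forces (sectioning from the free end, tension +): N_CD = 34.9 kN, N_BC = 55.2 kN, N_AB = 89.2 kN.
A_AB = 333.1 mm².
A_BC = 402.5 mm².
A_CD = 620.2 mm².
δ_AB = 89200·728/(333.1·72900) = 2.674 mm
δ_BC = 55200·269/(402.5·45900) = 0.8038 mm
δ_CD = 34900·387/(620.2·109000) = 0.1998 mm
δ = Σδ_i = 3.678 mm.

3.68 mm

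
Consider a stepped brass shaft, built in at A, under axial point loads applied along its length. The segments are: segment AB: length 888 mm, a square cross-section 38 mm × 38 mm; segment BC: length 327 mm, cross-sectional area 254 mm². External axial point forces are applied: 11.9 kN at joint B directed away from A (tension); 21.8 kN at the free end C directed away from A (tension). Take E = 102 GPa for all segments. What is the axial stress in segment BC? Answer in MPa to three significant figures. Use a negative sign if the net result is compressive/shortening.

Internal axial forces (sectioning from the free end, tension +): N_BC = 21.8 kN, N_AB = 33.7 kN.
σ_BC = N_BC/A_BC = 21800/254 = 85.83 MPa.

85.8 MPa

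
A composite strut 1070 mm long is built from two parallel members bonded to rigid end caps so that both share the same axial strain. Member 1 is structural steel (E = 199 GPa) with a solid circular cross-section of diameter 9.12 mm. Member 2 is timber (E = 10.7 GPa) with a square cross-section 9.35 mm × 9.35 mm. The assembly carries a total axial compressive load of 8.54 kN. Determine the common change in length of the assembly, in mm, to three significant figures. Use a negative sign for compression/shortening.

A_1 = 65.33 mm².
A_2 = 87.42 mm².
Equal strain + equilibrium ⇒ each member carries load in proportion to AE: A₁E₁ = 13000000 N, A₂E₂ = 935400 N, ΣAE = 13940000 N.
δ = PL/ΣAE = -8540·1070/13940000 = -0.6557 mm.

-0.656 mm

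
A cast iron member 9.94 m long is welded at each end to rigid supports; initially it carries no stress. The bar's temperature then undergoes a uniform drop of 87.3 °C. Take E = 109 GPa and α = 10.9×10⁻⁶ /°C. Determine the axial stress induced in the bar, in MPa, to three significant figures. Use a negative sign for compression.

Free thermal expansion αLΔT = 10.9e-6 · 9940 · -87.3 = -9.459 mm.
The walls impose strain ε = −(-9.459)/9940 = 9.5157e-04; σ = Eε = 109000 · 9.5157e-04 = 103.7 MPa.

104 MPa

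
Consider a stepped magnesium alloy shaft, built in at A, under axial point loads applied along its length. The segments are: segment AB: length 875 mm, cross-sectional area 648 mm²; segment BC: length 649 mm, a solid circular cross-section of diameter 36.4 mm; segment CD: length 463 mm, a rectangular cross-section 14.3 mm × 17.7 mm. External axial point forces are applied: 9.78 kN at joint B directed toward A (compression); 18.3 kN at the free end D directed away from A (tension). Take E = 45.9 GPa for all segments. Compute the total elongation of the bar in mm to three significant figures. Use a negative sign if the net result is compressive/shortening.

1.23 mm

Internal axial forces (sectioning from the free end, tension +): N_CD = 18.3 kN, N_BC = 18.3 kN, N_AB = 8.52 kN.
A_BC = 1041 mm².
A_CD = 253.1 mm².
δ_AB = 8520·875/(648·45900) = 0.2506 mm
δ_BC = 18300·649/(1041·45900) = 0.2487 mm
δ_CD = 18300·463/(253.1·45900) = 0.7293 mm
δ = Σδ_i = 1.229 mm.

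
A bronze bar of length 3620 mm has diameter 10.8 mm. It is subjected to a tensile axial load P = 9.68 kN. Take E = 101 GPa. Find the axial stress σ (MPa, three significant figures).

106 MPa

A = 91.61 mm².
σ = N/A = 9680/91.61 = 105.7 MPa.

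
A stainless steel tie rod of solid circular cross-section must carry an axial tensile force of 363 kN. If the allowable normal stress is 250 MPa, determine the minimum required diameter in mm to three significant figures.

43.0 mm

Required area A ≥ P/σ_allow = 363000/250 = 1452 mm².
For a solid circular section, d ≥ √(4A/π) = 43 mm.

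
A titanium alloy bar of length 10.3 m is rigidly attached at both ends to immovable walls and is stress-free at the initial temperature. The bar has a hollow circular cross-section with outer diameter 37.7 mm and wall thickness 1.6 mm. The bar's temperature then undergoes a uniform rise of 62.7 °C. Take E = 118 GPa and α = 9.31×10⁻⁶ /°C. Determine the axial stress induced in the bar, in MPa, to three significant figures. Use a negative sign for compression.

-68.9 MPa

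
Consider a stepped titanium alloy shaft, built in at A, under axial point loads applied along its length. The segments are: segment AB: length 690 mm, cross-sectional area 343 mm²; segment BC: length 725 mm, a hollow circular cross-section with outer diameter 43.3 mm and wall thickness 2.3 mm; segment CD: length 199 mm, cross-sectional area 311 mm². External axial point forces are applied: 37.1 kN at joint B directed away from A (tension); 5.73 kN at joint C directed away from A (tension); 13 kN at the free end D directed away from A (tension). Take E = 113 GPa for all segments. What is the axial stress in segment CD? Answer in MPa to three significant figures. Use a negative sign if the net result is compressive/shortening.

Internal axial forces (sectioning from the free end, tension +): N_CD = 13 kN, N_BC = 18.73 kN, N_AB = 55.83 kN.
σ_CD = N_CD/A_CD = 13000/311 = 41.8 MPa.

41.8 MPa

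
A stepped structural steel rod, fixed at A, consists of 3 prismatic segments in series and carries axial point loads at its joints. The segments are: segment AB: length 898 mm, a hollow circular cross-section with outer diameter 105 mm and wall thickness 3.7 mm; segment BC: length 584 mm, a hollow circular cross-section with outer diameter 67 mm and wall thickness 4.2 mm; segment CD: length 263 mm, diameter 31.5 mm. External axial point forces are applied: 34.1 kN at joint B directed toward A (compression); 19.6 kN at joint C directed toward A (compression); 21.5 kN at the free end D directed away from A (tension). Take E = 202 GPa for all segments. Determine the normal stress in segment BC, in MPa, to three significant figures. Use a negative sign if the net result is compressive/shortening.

Internal axial forces (sectioning from the free end, tension +): N_CD = 21.5 kN, N_BC = 1.9 kN, N_AB = -32.2 kN.
A_BC = 828.6 mm².
σ_BC = N_BC/A_BC = 1900/828.6 = 2.293 MPa.

2.29 MPa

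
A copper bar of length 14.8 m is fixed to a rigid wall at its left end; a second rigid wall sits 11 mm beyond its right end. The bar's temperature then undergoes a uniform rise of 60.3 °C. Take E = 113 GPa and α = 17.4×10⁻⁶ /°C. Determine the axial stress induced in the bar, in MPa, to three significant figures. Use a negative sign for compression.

Free thermal expansion αLΔT = 17.4e-6 · 14800 · 60.3 = 15.53 mm.
The walls engage after the gap closes; constrained expansion = 15.53 − 11 = 4.528 mm.
The walls impose strain ε = −(4.528)/14800 = -3.0598e-04; σ = Eε = 113000 · -3.0598e-04 = -34.58 MPa.

-34.6 MPa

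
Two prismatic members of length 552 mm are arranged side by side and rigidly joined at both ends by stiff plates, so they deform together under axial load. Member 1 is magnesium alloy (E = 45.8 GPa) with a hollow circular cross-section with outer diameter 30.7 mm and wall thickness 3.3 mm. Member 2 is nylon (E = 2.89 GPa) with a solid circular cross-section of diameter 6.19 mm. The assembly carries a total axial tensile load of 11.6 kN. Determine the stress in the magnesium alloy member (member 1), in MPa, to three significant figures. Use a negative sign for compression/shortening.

A_1 = 284.1 mm².
A_2 = 30.09 mm².
Equal strain + equilibrium ⇒ each member carries load in proportion to AE: A₁E₁ = 13010000 N, A₂E₂ = 86970 N, ΣAE = 13100000 N.
σ₁ = P·E₁/ΣAE = 11600·45800/13100000 = 40.56 MPa.

40.6 MPa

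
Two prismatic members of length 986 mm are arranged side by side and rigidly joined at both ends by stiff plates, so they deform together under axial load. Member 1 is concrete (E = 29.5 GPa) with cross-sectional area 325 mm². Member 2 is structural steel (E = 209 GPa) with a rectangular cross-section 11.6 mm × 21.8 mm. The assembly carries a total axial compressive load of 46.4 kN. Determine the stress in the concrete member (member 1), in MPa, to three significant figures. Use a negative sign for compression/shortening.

-21.9 MPa

A_2 = 252.9 mm².
Equal strain + equilibrium ⇒ each member carries load in proportion to AE: A₁E₁ = 9588000 N, A₂E₂ = 52850000 N, ΣAE = 62440000 N.
σ₁ = P·E₁/ΣAE = -46400·29500/62440000 = -21.92 MPa.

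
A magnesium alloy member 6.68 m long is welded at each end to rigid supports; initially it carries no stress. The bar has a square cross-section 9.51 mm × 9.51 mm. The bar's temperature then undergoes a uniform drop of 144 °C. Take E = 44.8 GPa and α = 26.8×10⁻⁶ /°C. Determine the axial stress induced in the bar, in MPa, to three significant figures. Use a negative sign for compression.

173 MPa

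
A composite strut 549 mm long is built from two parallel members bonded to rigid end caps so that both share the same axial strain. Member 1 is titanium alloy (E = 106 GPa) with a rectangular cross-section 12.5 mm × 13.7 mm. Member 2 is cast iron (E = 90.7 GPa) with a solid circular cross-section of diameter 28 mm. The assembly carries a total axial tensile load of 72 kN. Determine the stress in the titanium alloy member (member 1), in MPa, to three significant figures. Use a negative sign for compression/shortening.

103 MPa

A_1 = 171.2 mm².
A_2 = 615.8 mm².
Equal strain + equilibrium ⇒ each member carries load in proportion to AE: A₁E₁ = 18150000 N, A₂E₂ = 55850000 N, ΣAE = 74000000 N.
σ₁ = P·E₁/ΣAE = 72000·106000/74000000 = 103.1 MPa.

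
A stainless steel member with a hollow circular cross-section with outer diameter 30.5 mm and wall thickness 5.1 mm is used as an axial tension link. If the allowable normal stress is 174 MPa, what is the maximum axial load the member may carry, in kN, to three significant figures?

A = 407 mm².
P_max = σ_allow · A = 174 · 407 = 70810 N = 70.81 kN.

70.8 kN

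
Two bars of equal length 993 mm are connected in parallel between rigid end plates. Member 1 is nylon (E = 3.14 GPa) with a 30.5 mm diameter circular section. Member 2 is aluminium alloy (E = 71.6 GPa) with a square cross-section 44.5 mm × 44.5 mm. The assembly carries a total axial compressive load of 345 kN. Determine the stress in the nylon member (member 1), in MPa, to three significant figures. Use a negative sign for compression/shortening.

A_1 = 730.6 mm².
A_2 = 1980 mm².
Equal strain + equilibrium ⇒ each member carries load in proportion to AE: A₁E₁ = 2294000 N, A₂E₂ = 141800000 N, ΣAE = 144100000 N.
σ₁ = P·E₁/ΣAE = -345000·3140/144100000 = -7.519 MPa.

-7.52 MPa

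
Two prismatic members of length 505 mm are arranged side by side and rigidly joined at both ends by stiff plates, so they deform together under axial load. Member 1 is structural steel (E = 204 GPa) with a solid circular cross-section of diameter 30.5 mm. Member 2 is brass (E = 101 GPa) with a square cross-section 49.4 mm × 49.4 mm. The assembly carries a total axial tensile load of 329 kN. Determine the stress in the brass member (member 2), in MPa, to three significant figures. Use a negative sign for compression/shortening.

84.0 MPa

A_1 = 730.6 mm².
A_2 = 2440 mm².
Equal strain + equilibrium ⇒ each member carries load in proportion to AE: A₁E₁ = 149000000 N, A₂E₂ = 246500000 N, ΣAE = 395500000 N.
σ₂ = P·E₂/ΣAE = 329000·101000/395500000 = 84.01 MPa.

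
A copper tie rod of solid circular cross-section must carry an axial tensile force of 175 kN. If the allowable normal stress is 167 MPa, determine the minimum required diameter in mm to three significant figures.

36.5 mm

Required area A ≥ P/σ_allow = 175000/167 = 1048 mm².
For a solid circular section, d ≥ √(4A/π) = 36.53 mm.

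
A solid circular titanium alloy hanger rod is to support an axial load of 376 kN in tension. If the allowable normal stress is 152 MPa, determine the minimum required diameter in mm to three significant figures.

Required area A ≥ P/σ_allow = 376000/152 = 2474 mm².
For a solid circular section, d ≥ √(4A/π) = 56.12 mm.

56.1 mm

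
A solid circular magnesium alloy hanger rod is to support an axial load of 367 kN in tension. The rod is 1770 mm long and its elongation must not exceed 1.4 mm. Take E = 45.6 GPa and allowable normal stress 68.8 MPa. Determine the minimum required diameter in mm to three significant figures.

114 mm

Required area A ≥ P/σ_allow = 367000/68.8 = 5334 mm².
For a solid circular section, d ≥ √(4A/π) = 82.41 mm.
Elongation limit: A ≥ PL/(Eδ_allow) = 367000·1770/(45600·1.4) = 10180 mm² ⇒ d ≥ 113.8 mm.
The elongation limit governs.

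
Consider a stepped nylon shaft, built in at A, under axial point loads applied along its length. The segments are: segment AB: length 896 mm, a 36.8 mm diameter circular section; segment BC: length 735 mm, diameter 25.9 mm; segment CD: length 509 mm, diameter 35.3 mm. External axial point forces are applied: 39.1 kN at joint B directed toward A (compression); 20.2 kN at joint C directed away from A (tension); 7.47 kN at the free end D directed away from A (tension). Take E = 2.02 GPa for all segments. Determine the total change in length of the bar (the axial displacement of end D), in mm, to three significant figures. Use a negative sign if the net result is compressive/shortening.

Internal axial forces (sectioning from the free end, tension +): N_CD = 7.47 kN, N_BC = 27.67 kN, N_AB = -11.43 kN.
A_AB = 1064 mm².
A_BC = 526.9 mm².
A_CD = 978.7 mm².
δ_AB = -11430·896/(1064·2020) = -4.767 mm
δ_BC = 27670·735/(526.9·2020) = 19.11 mm
δ_CD = 7470·509/(978.7·2020) = 1.923 mm
δ = Σδ_i = 16.27 mm.

16.3 mm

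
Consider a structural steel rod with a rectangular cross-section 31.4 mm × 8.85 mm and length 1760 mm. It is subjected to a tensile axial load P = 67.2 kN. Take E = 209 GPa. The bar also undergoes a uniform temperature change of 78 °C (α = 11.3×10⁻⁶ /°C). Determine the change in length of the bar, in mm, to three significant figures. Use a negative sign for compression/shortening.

3.59 mm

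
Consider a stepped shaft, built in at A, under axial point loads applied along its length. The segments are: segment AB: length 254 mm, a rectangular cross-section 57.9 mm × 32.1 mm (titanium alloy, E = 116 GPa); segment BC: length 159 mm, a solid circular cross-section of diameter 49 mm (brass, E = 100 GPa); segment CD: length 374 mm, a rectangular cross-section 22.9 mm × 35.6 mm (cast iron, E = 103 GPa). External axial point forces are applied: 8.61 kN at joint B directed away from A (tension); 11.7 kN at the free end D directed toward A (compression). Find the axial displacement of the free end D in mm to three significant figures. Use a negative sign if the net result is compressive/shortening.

-0.0656 mm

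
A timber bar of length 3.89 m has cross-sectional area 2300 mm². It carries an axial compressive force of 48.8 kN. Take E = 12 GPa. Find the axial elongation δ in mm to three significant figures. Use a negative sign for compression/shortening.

δ_mech = NL/(AE) = -48800·3890/(2300·12000) = -6.878 mm.

-6.88 mm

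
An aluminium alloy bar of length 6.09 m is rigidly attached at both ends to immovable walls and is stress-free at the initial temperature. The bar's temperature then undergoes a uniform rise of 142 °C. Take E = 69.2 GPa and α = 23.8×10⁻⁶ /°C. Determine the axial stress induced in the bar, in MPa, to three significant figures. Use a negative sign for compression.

-234 MPa

Free thermal expansion αLΔT = 23.8e-6 · 6090 · 142 = 20.58 mm.
The walls impose strain ε = −(20.58)/6090 = -3.3796e-03; σ = Eε = 69200 · -3.3796e-03 = -233.9 MPa.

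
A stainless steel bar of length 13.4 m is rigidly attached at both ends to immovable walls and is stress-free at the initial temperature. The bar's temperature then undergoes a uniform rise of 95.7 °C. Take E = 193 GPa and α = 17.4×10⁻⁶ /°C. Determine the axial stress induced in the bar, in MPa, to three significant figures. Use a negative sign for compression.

-321 MPa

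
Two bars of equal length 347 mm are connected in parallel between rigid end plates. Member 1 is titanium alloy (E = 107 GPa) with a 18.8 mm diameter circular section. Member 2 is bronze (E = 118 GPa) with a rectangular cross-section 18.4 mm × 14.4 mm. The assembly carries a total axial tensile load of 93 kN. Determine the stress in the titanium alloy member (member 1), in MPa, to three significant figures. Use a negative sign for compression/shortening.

163 MPa

A_1 = 277.6 mm².
A_2 = 265 mm².
Equal strain + equilibrium ⇒ each member carries load in proportion to AE: A₁E₁ = 29700000 N, A₂E₂ = 31270000 N, ΣAE = 60970000 N.
σ₁ = P·E₁/ΣAE = 93000·107000/60970000 = 163.2 MPa.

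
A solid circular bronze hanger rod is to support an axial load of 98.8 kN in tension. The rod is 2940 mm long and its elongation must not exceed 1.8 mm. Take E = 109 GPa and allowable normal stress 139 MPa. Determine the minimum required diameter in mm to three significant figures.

43.4 mm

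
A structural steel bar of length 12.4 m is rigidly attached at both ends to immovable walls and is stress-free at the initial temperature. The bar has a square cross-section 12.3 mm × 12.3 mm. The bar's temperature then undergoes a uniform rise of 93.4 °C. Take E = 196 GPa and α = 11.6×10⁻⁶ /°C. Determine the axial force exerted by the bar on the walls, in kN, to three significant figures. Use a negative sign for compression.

Free thermal expansion αLΔT = 11.6e-6 · 12400 · 93.4 = 13.43 mm.
The walls impose strain ε = −(13.43)/12400 = -1.0834e-03; σ = Eε = 196000 · -1.0834e-03 = -212.4 MPa.
Wall reaction R = σ·A = -212.4·151.3 = -32130 N = -32.13 kN.

-32.1 kN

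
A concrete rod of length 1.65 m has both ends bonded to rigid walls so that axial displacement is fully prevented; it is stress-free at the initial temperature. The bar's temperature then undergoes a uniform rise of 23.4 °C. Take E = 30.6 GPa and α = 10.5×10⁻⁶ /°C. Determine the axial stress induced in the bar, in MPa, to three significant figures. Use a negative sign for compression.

Free thermal expansion αLΔT = 10.5e-6 · 1650 · 23.4 = 0.4054 mm.
The walls impose strain ε = −(0.4054)/1650 = -2.4570e-04; σ = Eε = 30600 · -2.4570e-04 = -7.518 MPa.

-7.52 MPa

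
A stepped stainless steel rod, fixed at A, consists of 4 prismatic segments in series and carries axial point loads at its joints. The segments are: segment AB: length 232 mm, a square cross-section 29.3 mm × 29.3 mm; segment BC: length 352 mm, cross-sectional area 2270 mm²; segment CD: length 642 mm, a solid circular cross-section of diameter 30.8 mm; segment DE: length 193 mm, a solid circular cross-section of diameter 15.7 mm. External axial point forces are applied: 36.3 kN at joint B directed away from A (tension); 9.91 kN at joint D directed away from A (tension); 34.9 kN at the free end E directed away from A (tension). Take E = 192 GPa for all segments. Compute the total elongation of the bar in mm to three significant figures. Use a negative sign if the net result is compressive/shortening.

Internal axial forces (sectioning from the free end, tension +): N_DE = 34.9 kN, N_CD = 44.81 kN, N_BC = 44.81 kN, N_AB = 81.11 kN.
A_AB = 858.5 mm².
A_CD = 745.1 mm².
A_DE = 193.6 mm².
δ_AB = 81110·232/(858.5·192000) = 0.1142 mm
δ_BC = 44810·352/(2270·192000) = 0.03619 mm
δ_CD = 44810·642/(745.1·192000) = 0.2011 mm
δ_DE = 34900·193/(193.6·192000) = 0.1812 mm
δ = Σδ_i = 0.5327 mm.

0.533 mm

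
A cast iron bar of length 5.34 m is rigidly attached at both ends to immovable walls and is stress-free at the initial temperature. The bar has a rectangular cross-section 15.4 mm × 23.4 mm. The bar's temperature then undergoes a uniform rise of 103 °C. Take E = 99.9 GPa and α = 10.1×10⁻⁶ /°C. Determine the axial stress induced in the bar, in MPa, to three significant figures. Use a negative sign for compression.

Free thermal expansion αLΔT = 10.1e-6 · 5340 · 103 = 5.555 mm.
The walls impose strain ε = −(5.555)/5340 = -1.0403e-03; σ = Eε = 99900 · -1.0403e-03 = -103.9 MPa.

-104 MPa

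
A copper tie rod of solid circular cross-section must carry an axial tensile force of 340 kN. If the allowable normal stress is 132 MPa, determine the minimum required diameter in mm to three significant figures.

Required area A ≥ P/σ_allow = 340000/132 = 2576 mm².
For a solid circular section, d ≥ √(4A/π) = 57.27 mm.

57.3 mm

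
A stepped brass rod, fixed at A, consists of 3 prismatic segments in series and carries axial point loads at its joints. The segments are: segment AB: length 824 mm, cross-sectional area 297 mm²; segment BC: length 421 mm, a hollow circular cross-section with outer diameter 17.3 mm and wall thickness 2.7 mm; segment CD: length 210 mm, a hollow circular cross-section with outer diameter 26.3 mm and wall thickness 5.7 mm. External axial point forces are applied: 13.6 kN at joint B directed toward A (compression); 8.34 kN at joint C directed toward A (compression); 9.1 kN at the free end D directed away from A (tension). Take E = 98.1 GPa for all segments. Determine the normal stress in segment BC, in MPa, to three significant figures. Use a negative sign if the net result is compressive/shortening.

Internal axial forces (sectioning from the free end, tension +): N_CD = 9.1 kN, N_BC = 0.76 kN, N_AB = -12.84 kN.
A_BC = 123.8 mm².
σ_BC = N_BC/A_BC = 760/123.8 = 6.137 MPa.

6.14 MPa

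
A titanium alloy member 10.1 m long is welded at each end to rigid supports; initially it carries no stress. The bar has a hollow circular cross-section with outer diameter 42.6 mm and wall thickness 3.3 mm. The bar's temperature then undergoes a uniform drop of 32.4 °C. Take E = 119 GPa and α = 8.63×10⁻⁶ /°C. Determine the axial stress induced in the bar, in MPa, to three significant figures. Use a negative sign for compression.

33.3 MPa

Free thermal expansion αLΔT = 8.63e-6 · 10100 · -32.4 = -2.824 mm.
The walls impose strain ε = −(-2.824)/10100 = 2.7961e-04; σ = Eε = 119000 · 2.7961e-04 = 33.27 MPa.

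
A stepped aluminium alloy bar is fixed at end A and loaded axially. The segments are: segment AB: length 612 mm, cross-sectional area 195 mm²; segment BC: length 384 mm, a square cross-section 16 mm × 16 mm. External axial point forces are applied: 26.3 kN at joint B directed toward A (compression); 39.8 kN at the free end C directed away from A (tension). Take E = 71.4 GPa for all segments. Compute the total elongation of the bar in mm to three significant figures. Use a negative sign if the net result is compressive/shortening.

1.43 mm

Internal axial forces (sectioning from the free end, tension +): N_BC = 39.8 kN, N_AB = 13.5 kN.
A_BC = 256 mm².
δ_AB = 13500·612/(195·71400) = 0.5934 mm
δ_BC = 39800·384/(256·71400) = 0.8361 mm
δ = Σδ_i = 1.43 mm.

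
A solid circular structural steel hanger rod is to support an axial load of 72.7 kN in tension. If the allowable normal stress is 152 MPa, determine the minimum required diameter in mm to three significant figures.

24.7 mm

Required area A ≥ P/σ_allow = 72700/152 = 478.3 mm².
For a solid circular section, d ≥ √(4A/π) = 24.68 mm.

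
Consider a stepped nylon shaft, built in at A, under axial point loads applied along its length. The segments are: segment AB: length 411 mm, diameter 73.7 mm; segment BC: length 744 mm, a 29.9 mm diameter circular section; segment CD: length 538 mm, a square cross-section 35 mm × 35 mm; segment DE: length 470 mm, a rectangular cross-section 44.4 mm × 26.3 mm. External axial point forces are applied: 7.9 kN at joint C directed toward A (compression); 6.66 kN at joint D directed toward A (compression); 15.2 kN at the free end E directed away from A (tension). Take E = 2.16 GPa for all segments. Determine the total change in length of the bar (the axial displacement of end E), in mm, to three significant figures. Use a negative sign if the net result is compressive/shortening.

Internal axial forces (sectioning from the free end, tension +): N_DE = 15.2 kN, N_CD = 8.54 kN, N_BC = 0.64 kN, N_AB = 0.64 kN.
A_AB = 4266 mm².
A_BC = 702.2 mm².
A_CD = 1225 mm².
A_DE = 1168 mm².
δ_AB = 640·411/(4266·2160) = 0.02855 mm
δ_BC = 640·744/(702.2·2160) = 0.314 mm
δ_CD = 8540·538/(1225·2160) = 1.736 mm
δ_DE = 15200·470/(1168·2160) = 2.832 mm
δ = Σδ_i = 4.911 mm.

4.91 mm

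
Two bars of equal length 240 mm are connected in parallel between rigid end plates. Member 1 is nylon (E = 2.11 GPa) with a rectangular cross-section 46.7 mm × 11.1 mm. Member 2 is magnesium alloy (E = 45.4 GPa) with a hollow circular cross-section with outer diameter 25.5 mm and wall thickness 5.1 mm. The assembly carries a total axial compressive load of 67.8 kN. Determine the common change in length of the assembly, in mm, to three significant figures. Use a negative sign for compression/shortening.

A_1 = 518.4 mm².
A_2 = 326.9 mm².
Equal strain + equilibrium ⇒ each member carries load in proportion to AE: A₁E₁ = 1094000 N, A₂E₂ = 14840000 N, ΣAE = 15930000 N.
δ = PL/ΣAE = -67800·240/15930000 = -1.021 mm.

-1.02 mm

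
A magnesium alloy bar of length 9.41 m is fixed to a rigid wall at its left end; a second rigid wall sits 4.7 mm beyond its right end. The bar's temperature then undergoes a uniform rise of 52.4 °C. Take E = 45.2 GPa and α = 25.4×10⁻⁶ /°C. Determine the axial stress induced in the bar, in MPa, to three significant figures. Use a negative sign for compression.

-37.6 MPa

Free thermal expansion αLΔT = 25.4e-6 · 9410 · 52.4 = 12.52 mm.
The walls engage after the gap closes; constrained expansion = 12.52 − 4.7 = 7.824 mm.
The walls impose strain ε = −(7.824)/9410 = -8.3149e-04; σ = Eε = 45200 · -8.3149e-04 = -37.58 MPa.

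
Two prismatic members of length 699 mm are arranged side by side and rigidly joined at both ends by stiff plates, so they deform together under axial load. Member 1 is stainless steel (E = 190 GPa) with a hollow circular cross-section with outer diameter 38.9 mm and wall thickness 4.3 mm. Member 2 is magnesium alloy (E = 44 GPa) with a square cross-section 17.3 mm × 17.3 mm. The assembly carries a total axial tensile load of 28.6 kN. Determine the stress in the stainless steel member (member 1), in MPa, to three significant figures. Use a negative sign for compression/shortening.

A_1 = 467.4 mm².
A_2 = 299.3 mm².
Equal strain + equilibrium ⇒ each member carries load in proportion to AE: A₁E₁ = 88810000 N, A₂E₂ = 13170000 N, ΣAE = 102000000 N.
σ₁ = P·E₁/ΣAE = 28600·190000/102000000 = 53.29 MPa.

53.3 MPa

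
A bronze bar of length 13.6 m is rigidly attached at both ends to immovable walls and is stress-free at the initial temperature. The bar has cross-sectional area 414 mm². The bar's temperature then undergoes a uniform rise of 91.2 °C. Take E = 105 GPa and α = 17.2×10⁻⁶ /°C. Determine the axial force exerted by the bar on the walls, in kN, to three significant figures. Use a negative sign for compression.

-68.2 kN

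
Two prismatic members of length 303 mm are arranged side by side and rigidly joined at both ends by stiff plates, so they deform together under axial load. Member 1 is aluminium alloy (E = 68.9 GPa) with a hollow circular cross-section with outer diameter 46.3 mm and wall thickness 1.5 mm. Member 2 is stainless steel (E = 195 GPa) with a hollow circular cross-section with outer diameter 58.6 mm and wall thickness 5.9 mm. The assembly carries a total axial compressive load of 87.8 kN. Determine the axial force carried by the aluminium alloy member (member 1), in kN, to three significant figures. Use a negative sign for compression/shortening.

-6.23 kN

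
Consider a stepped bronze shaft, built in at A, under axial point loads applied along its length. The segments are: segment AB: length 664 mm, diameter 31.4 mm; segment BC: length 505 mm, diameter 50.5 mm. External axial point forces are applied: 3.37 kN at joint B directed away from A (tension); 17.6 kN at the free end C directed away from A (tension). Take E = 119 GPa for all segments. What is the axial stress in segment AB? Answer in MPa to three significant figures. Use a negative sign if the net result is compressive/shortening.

27.1 MPa

Internal axial forces (sectioning from the free end, tension +): N_BC = 17.6 kN, N_AB = 20.97 kN.
A_AB = 774.4 mm².
σ_AB = N_AB/A_AB = 20970/774.4 = 27.08 MPa.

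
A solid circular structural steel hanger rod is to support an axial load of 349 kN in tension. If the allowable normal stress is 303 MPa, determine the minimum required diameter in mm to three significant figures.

38.3 mm

Required area A ≥ P/σ_allow = 349000/303 = 1152 mm².
For a solid circular section, d ≥ √(4A/π) = 38.3 mm.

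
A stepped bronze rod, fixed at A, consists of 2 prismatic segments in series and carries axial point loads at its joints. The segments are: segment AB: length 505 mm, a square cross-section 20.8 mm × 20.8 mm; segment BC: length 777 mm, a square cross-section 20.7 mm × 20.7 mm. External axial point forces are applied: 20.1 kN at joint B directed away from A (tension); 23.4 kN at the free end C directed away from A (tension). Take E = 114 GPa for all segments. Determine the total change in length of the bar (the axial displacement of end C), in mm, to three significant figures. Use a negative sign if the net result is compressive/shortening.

0.818 mm

Internal axial forces (sectioning from the free end, tension +): N_BC = 23.4 kN, N_AB = 43.5 kN.
A_AB = 432.6 mm².
A_BC = 428.5 mm².
δ_AB = 43500·505/(432.6·114000) = 0.4454 mm
δ_BC = 23400·777/(428.5·114000) = 0.3722 mm
δ = Σδ_i = 0.8176 mm.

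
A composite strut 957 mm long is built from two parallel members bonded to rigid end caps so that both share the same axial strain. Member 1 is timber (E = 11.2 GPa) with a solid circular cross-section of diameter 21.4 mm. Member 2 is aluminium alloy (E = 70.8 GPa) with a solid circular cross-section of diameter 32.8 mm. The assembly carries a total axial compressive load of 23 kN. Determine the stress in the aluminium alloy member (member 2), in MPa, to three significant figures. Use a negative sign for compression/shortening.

-25.5 MPa

A_1 = 359.7 mm².
A_2 = 845 mm².
Equal strain + equilibrium ⇒ each member carries load in proportion to AE: A₁E₁ = 4028000 N, A₂E₂ = 59820000 N, ΣAE = 63850000 N.
σ₂ = P·E₂/ΣAE = -23000·70800/63850000 = -25.5 MPa.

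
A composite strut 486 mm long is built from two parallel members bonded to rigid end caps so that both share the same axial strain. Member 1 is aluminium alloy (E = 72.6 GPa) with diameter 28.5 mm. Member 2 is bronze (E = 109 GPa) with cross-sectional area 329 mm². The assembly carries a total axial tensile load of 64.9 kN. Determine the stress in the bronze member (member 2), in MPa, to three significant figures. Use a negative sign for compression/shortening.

A_1 = 637.9 mm².
Equal strain + equilibrium ⇒ each member carries load in proportion to AE: A₁E₁ = 46310000 N, A₂E₂ = 35860000 N, ΣAE = 82180000 N.
σ₂ = P·E₂/ΣAE = 64900·109000/82180000 = 86.09 MPa.

86.1 MPa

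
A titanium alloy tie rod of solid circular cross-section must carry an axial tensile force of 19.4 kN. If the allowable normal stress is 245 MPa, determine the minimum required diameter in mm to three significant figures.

Required area A ≥ P/σ_allow = 19400/245 = 79.18 mm².
For a solid circular section, d ≥ √(4A/π) = 10.04 mm.

10.0 mm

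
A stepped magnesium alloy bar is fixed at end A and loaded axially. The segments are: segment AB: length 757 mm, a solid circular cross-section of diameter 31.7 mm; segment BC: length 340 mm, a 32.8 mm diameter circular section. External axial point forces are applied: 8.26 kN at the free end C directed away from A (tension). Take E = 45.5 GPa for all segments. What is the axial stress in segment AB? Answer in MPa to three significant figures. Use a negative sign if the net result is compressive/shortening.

10.5 MPa

Internal axial forces (sectioning from the free end, tension +): N_BC = 8.26 kN, N_AB = 8.26 kN.
A_AB = 789.2 mm².
σ_AB = N_AB/A_AB = 8260/789.2 = 10.47 MPa.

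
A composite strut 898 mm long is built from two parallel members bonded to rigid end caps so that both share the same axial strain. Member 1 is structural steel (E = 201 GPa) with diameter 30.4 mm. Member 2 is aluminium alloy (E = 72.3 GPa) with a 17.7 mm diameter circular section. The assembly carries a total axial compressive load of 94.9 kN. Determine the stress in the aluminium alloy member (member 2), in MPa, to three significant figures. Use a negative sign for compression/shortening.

A_1 = 725.8 mm².
A_2 = 246.1 mm².
Equal strain + equilibrium ⇒ each member carries load in proportion to AE: A₁E₁ = 145900000 N, A₂E₂ = 17790000 N, ΣAE = 163700000 N.
σ₂ = P·E₂/ΣAE = -94900·72300/163700000 = -41.92 MPa.

-41.9 MPa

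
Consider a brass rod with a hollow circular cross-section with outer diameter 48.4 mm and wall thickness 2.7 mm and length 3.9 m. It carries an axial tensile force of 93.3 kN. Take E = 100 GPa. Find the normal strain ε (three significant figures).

A = 387.6 mm².
σ = N/A = 240.7 MPa; ε = σ/E = 240.7/100000 = 2.407e-03.

0.00241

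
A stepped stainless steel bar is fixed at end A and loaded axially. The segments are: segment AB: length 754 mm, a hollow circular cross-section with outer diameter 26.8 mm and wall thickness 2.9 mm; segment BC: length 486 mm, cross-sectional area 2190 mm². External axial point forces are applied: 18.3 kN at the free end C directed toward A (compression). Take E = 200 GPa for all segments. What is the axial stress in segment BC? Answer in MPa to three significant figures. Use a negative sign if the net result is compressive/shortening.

Internal axial forces (sectioning from the free end, tension +): N_BC = -18.3 kN, N_AB = -18.3 kN.
σ_BC = N_BC/A_BC = -18300/2190 = -8.356 MPa.

-8.36 MPa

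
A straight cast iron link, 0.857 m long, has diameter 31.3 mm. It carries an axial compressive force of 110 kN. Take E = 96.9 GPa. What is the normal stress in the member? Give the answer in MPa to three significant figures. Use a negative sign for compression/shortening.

A = 769.4 mm².
σ = N/A = -110000/769.4 = -143 MPa.

-143 MPa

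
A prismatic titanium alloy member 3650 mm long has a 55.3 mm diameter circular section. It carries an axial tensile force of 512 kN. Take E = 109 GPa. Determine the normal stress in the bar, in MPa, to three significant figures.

213 MPa

A = 2402 mm².
σ = N/A = 512000/2402 = 213.2 MPa.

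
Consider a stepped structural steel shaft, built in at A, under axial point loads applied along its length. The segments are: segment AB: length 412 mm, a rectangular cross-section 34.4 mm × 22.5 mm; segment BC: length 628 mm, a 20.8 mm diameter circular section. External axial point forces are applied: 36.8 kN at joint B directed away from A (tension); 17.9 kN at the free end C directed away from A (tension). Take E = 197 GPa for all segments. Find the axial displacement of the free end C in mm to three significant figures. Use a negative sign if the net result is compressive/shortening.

0.316 mm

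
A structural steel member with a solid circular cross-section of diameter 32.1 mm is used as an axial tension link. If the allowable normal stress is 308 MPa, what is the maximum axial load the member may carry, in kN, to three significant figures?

249 kN

A = 809.3 mm².
P_max = σ_allow · A = 308 · 809.3 = 249300 N = 249.3 kN.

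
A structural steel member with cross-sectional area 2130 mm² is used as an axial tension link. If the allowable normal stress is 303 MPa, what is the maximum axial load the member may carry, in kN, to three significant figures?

P_max = σ_allow · A = 303 · 2130 = 645400 N = 645.4 kN.

645 kN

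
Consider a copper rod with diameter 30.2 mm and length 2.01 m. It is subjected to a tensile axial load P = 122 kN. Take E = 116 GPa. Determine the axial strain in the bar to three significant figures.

0.00147

A = 716.3 mm².
σ = N/A = 170.3 MPa; ε = σ/E = 170.3/116000 = 1.468e-03.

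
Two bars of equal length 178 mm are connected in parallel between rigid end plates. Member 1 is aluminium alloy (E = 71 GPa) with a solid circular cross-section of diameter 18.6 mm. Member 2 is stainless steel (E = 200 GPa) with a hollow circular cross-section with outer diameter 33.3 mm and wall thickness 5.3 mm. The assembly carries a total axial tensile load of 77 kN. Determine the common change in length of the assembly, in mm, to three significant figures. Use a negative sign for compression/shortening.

A_1 = 271.7 mm².
A_2 = 466.2 mm².
Equal strain + equilibrium ⇒ each member carries load in proportion to AE: A₁E₁ = 19290000 N, A₂E₂ = 93240000 N, ΣAE = 112500000 N.
δ = PL/ΣAE = 77000·178/112500000 = 0.1218 mm.

0.122 mm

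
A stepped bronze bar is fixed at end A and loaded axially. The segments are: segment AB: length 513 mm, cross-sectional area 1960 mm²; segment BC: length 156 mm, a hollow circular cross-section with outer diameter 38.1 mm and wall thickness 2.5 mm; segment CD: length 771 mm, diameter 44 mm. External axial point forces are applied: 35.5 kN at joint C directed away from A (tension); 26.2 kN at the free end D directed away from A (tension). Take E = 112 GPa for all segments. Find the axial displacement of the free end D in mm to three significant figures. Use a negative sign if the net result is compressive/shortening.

Internal axial forces (sectioning from the free end, tension +): N_CD = 26.2 kN, N_BC = 61.7 kN, N_AB = 61.7 kN.
A_BC = 279.6 mm².
A_CD = 1521 mm².
δ_AB = 61700·513/(1960·112000) = 0.1442 mm
δ_BC = 61700·156/(279.6·112000) = 0.3074 mm
δ_CD = 26200·771/(1521·112000) = 0.1186 mm
δ = Σδ_i = 0.5702 mm.

0.570 mm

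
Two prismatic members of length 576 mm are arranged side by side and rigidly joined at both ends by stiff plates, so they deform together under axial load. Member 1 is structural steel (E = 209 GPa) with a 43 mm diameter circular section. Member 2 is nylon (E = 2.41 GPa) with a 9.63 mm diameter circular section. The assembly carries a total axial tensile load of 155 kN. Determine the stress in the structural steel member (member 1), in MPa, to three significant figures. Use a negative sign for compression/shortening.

A_1 = 1452 mm².
A_2 = 72.84 mm².
Equal strain + equilibrium ⇒ each member carries load in proportion to AE: A₁E₁ = 303500000 N, A₂E₂ = 175500 N, ΣAE = 303700000 N.
σ₁ = P·E₁/ΣAE = 155000·209000/303700000 = 106.7 MPa.

107 MPa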